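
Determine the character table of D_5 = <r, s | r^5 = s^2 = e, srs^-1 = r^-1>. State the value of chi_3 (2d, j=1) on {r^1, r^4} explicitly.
Conjugacy classes: {e} of size 1, {r^1, r^4} of size 2, {r^2, r^3} of size 2, {s, sr, ..., sr^4} of size 5.
Character table:
  irrep \ class              {e} (size 1)  {r^1, r^4} (size 2)  {r^2, r^3} (size 2)  {s, sr, ..., sr^4} (size 5)
  chi_1 (triv)               1             1                    1                    1                          
  chi_2 (sign: r->1, s->-1)  1             1                    1                    -1                         
  chi_3 (2d, j=1)            2             -1/2 + sqrt(5)/2     -sqrt(5)/2 - 1/2     0                          
  chi_4 (2d, j=2)            2             -sqrt(5)/2 - 1/2     -1/2 + sqrt(5)/2     0                          

Spot check: chi_3 (2d, j=1) on {r^1, r^4} = -1/2 + sqrt(5)/2.

Proof sketch: D_5 has order 2*5 = 10 with 4 conjugacy classes, hence 4 irreducibles. Sum of squared dims 1 + 1 + 4 + 4 = 10 = |G|. Linear characters come from the abelianisation; the 2-dimensional irreps have character r^k -> 2*cos(2*pi*j*k/5), reflections -> 0.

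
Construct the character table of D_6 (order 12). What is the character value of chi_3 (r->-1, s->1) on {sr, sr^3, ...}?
Conjugacy classes: {e} of size 1, {r^3} of size 1, {r^1, r^5} of size 2, {r^2, r^4} of size 2, {s, sr^2, ...} of size 3, {sr, sr^3, ...} of size 3.
Character table:
  irrep \ class              {e} (size 1)  {r^3} (size 1)  {r^1, r^5} (size 2)  {r^2, r^4} (size 2)  {s, sr^2, ...} (size 3)  {sr, sr^3, ...} (size 3)
  chi_1 (triv)               1             1               1                    1                    1                        1                       
  chi_2 (sign: r->1, s->-1)  1             1               1                    1                    -1                       -1                      
  chi_3 (r->-1, s->1)        1             -1              -1                   1                    1                        -1                      
  chi_4 (r->-1, s->-1)       1             -1              -1                   1                    -1                       1                       
  chi_5 (2d, j=1)            2             -2              1                    -1                   0                        0                       
  chi_6 (2d, j=2)            2             2               -1                   -1                   0                        0                       

Spot check: chi_3 (r->-1, s->1) on {sr, sr^3, ...} = -1.

Reasoning: D_6 has order 2*6 = 12 with 6 conjugacy classes, hence 6 irreducibles. Sum of squared dims 1 + 1 + 1 + 1 + 4 + 4 = 12 = |G|. Linear characters come from the abelianisation; the 2-dimensional irreps have character r^k -> 2*cos(2*pi*j*k/6), reflections -> 0.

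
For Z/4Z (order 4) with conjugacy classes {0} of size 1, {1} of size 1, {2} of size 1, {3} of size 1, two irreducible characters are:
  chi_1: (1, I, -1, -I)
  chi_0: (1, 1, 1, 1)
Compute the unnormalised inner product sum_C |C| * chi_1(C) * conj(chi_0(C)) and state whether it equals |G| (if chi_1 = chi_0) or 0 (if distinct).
Sum = 0; so <chi_1, chi_0> = 0 (distinct irreducibles are orthogonal).

Derivation: Compute term by term over conjugacy classes (|C| * chi_1(C) * conj(chi_0(C))):
  1*(1)*conj(1) + 1*(I)*conj(1) + 1*(-1)*conj(1) + 1*(-I)*conj(1)
  = (1) + (I) + (-1) + (-I)
  = 0.
(Exp terms are combined using exp(i*s)*conj(exp(i*t)) = exp(i*(s-t)), and sums of them are collapsed using the identity that for every m > 1 the m distinct m-th roots of unity sum to 0, e.g. 1 + exp(2*I*pi/3) + exp(-2*I*pi/3) = 0.)
Dividing by |G| = 4 gives 0/4 = 0, matching the row-orthogonality relation <chi_1, chi_0> = [chi_1 = chi_0].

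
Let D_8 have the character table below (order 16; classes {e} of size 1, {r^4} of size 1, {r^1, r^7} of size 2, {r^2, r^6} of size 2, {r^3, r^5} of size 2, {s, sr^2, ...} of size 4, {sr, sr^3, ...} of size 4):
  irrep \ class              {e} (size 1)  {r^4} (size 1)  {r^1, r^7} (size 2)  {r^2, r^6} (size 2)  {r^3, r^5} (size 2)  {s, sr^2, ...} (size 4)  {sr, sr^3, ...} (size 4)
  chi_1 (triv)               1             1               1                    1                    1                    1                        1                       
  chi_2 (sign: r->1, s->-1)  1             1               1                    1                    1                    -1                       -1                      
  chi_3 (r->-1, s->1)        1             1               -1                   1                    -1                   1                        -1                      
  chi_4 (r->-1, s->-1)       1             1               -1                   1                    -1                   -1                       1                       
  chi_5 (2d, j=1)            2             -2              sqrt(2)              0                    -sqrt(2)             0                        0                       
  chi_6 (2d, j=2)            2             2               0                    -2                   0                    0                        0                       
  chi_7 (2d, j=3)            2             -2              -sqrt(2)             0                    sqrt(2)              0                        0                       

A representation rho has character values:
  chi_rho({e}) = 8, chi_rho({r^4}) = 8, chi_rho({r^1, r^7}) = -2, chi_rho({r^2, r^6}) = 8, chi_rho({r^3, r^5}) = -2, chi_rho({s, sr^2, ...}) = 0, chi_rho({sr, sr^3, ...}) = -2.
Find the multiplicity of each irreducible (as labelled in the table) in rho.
Multiplicities: chi_1: 1, chi_2: 2, chi_3: 3, chi_4: 2, chi_5: 0, chi_6: 0, chi_7: 0.

Derivation: Use <chi_rho, chi> = (1/|G|) sum_C |C| * chi_rho(C) * conj(chi(C)) with |G| = 16 for each irreducible chi in the table:
  <chi_rho, chi_1> = (1/16)[1*(8)*conj(1) + 1*(8)*conj(1) + 2*(-2)*conj(1) + 2*(8)*conj(1) + 2*(-2)*conj(1) + 4*(0)*conj(1) + 4*(-2)*conj(1)]
      = (1/16)[(8) + (8) + (-4) + (16) + (-4) + (0) + (-8)] = 16/16 = 1
  <chi_rho, chi_2> = (1/16)[1*(8)*conj(1) + 1*(8)*conj(1) + 2*(-2)*conj(1) + 2*(8)*conj(1) + 2*(-2)*conj(1) + 4*(0)*conj(-1) + 4*(-2)*conj(-1)]
      = (1/16)[(8) + (8) + (-4) + (16) + (-4) + (0) + (8)] = 32/16 = 2
  <chi_rho, chi_3> = (1/16)[1*(8)*conj(1) + 1*(8)*conj(1) + 2*(-2)*conj(-1) + 2*(8)*conj(1) + 2*(-2)*conj(-1) + 4*(0)*conj(1) + 4*(-2)*conj(-1)]
      = (1/16)[(8) + (8) + (4) + (16) + (4) + (0) + (8)] = 48/16 = 3
  <chi_rho, chi_4> = (1/16)[1*(8)*conj(1) + 1*(8)*conj(1) + 2*(-2)*conj(-1) + 2*(8)*conj(1) + 2*(-2)*conj(-1) + 4*(0)*conj(-1) + 4*(-2)*conj(1)]
      = (1/16)[(8) + (8) + (4) + (16) + (4) + (0) + (-8)] = 32/16 = 2
  <chi_rho, chi_5> = (1/16)[1*(8)*conj(2) + 1*(8)*conj(-2) + 2*(-2)*conj(sqrt(2)) + 2*(8)*conj(0) + 2*(-2)*conj(-sqrt(2)) + 4*(0)*conj(0) + 4*(-2)*conj(0)]
      = (1/16)[(16) + (-16) + (-4*sqrt(2)) + (0) + (4*sqrt(2)) + (0) + (0)] = 0/16 = 0
  <chi_rho, chi_6> = (1/16)[1*(8)*conj(2) + 1*(8)*conj(2) + 2*(-2)*conj(0) + 2*(8)*conj(-2) + 2*(-2)*conj(0) + 4*(0)*conj(0) + 4*(-2)*conj(0)]
      = (1/16)[(16) + (16) + (0) + (-32) + (0) + (0) + (0)] = 0/16 = 0
  <chi_rho, chi_7> = (1/16)[1*(8)*conj(2) + 1*(8)*conj(-2) + 2*(-2)*conj(-sqrt(2)) + 2*(8)*conj(0) + 2*(-2)*conj(sqrt(2)) + 4*(0)*conj(0) + 4*(-2)*conj(0)]
      = (1/16)[(16) + (-16) + (4*sqrt(2)) + (0) + (-4*sqrt(2)) + (0) + (0)] = 0/16 = 0
Dimension check: dim(rho) = sum (mult * dim) = 1*1 + 2*1 + 3*1 + 2*1 + 0*2 + 0*2 + 0*2 = 8 = chi_rho(e) = 8.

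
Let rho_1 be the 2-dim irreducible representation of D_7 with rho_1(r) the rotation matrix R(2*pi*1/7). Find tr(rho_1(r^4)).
chi_{rho_1}(r^4) = 2*cos(2*pi*1*4/7) = -2*cos(pi/7)

Solution. rho_1(r^4) is rotation by angle 2*pi*1*4/7, whose trace is 2*cos(2*pi*1*4/7) = -2*cos(pi/7).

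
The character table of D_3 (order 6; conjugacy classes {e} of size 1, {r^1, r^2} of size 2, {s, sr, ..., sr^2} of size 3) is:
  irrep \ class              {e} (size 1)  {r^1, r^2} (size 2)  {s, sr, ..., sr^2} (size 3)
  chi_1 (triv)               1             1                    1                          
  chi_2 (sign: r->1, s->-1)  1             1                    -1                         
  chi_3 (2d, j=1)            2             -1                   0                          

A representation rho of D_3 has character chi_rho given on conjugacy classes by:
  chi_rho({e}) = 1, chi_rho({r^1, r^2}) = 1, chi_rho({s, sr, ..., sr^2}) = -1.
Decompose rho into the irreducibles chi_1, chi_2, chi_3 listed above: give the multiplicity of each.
Multiplicities: chi_1: 0, chi_2: 1, chi_3: 0.

Why: Use <chi_rho, chi> = (1/|G|) sum_C |C| * chi_rho(C) * conj(chi(C)) with |G| = 6 for each irreducible chi in the table:
  <chi_rho, chi_1> = (1/6)[1*(1)*conj(1) + 2*(1)*conj(1) + 3*(-1)*conj(1)]
      = (1/6)[(1) + (2) + (-3)] = 0/6 = 0
  <chi_rho, chi_2> = (1/6)[1*(1)*conj(1) + 2*(1)*conj(1) + 3*(-1)*conj(-1)]
      = (1/6)[(1) + (2) + (3)] = 6/6 = 1
  <chi_rho, chi_3> = (1/6)[1*(1)*conj(2) + 2*(1)*conj(-1) + 3*(-1)*conj(0)]
      = (1/6)[(2) + (-2) + (0)] = 0/6 = 0
Dimension check: dim(rho) = sum (mult * dim) = 0*1 + 1*1 + 0*2 = 1 = chi_rho(e) = 1.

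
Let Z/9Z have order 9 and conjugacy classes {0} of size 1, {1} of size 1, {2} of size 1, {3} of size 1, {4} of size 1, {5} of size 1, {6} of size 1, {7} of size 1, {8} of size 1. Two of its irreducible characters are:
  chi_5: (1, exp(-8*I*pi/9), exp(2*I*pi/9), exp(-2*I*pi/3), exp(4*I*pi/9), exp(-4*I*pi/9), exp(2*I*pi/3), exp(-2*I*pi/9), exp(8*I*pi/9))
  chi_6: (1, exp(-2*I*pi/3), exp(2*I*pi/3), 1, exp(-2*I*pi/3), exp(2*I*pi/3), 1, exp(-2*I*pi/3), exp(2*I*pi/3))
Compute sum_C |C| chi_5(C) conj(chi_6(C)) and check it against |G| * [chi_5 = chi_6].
Sum = 0; so <chi_5, chi_6> = 0 (distinct irreducibles are orthogonal).

Details: Compute term by term over conjugacy classes (|C| * chi_5(C) * conj(chi_6(C))):
  1*(1)*conj(1) + 1*(exp(-8*I*pi/9))*conj(exp(-2*I*pi/3)) + 1*(exp(2*I*pi/9))*conj(exp(2*I*pi/3)) + 1*(exp(-2*I*pi/3))*conj(1) + 1*(exp(4*I*pi/9))*conj(exp(-2*I*pi/3)) + 1*(exp(-4*I*pi/9))*conj(exp(2*I*pi/3)) + 1*(exp(2*I*pi/3))*conj(1) + 1*(exp(-2*I*pi/9))*conj(exp(-2*I*pi/3)) + 1*(exp(8*I*pi/9))*conj(exp(2*I*pi/3))
  = (1) + (exp(-2*I*pi/9)) + (exp(-4*I*pi/9)) + (exp(-2*I*pi/3)) + (exp(-8*I*pi/9)) + (exp(8*I*pi/9)) + (exp(2*I*pi/3)) + (exp(4*I*pi/9)) + (exp(2*I*pi/9))
  = 0.
(Exp terms are combined using exp(i*s)*conj(exp(i*t)) = exp(i*(s-t)), and sums of them are collapsed using the identity that for every m > 1 the m distinct m-th roots of unity sum to 0, e.g. 1 + exp(2*I*pi/3) + exp(-2*I*pi/3) = 0.)
Dividing by |G| = 9 gives 0/9 = 0, matching the row-orthogonality relation <chi_5, chi_6> = [chi_5 = chi_6].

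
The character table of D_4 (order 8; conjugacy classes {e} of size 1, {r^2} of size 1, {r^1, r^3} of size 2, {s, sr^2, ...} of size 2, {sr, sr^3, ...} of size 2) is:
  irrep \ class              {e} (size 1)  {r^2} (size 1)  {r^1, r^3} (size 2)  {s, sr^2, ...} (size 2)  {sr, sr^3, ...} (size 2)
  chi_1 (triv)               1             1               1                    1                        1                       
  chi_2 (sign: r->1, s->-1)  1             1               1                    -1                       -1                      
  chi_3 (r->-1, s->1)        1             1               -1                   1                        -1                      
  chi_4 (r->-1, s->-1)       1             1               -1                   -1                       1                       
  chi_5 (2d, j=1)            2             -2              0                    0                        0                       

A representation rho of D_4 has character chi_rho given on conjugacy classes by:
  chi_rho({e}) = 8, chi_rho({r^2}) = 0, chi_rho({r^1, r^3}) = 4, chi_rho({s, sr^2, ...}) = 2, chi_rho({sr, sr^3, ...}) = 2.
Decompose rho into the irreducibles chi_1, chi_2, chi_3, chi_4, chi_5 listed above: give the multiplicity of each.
Multiplicities: chi_1: 3, chi_2: 1, chi_3: 0, chi_4: 0, chi_5: 2.

Justification: Use <chi_rho, chi> = (1/|G|) sum_C |C| * chi_rho(C) * conj(chi(C)) with |G| = 8 for each irreducible chi in the table:
  <chi_rho, chi_1> = (1/8)[1*(8)*conj(1) + 1*(0)*conj(1) + 2*(4)*conj(1) + 2*(2)*conj(1) + 2*(2)*conj(1)]
      = (1/8)[(8) + (0) + (8) + (4) + (4)] = 24/8 = 3
  <chi_rho, chi_2> = (1/8)[1*(8)*conj(1) + 1*(0)*conj(1) + 2*(4)*conj(1) + 2*(2)*conj(-1) + 2*(2)*conj(-1)]
      = (1/8)[(8) + (0) + (8) + (-4) + (-4)] = 8/8 = 1
  <chi_rho, chi_3> = (1/8)[1*(8)*conj(1) + 1*(0)*conj(1) + 2*(4)*conj(-1) + 2*(2)*conj(1) + 2*(2)*conj(-1)]
      = (1/8)[(8) + (0) + (-8) + (4) + (-4)] = 0/8 = 0
  <chi_rho, chi_4> = (1/8)[1*(8)*conj(1) + 1*(0)*conj(1) + 2*(4)*conj(-1) + 2*(2)*conj(-1) + 2*(2)*conj(1)]
      = (1/8)[(8) + (0) + (-8) + (-4) + (4)] = 0/8 = 0
  <chi_rho, chi_5> = (1/8)[1*(8)*conj(2) + 1*(0)*conj(-2) + 2*(4)*conj(0) + 2*(2)*conj(0) + 2*(2)*conj(0)]
      = (1/8)[(16) + (0) + (0) + (0) + (0)] = 16/8 = 2
Dimension check: dim(rho) = sum (mult * dim) = 3*1 + 1*1 + 0*1 + 0*1 + 2*2 = 8 = chi_rho(e) = 8.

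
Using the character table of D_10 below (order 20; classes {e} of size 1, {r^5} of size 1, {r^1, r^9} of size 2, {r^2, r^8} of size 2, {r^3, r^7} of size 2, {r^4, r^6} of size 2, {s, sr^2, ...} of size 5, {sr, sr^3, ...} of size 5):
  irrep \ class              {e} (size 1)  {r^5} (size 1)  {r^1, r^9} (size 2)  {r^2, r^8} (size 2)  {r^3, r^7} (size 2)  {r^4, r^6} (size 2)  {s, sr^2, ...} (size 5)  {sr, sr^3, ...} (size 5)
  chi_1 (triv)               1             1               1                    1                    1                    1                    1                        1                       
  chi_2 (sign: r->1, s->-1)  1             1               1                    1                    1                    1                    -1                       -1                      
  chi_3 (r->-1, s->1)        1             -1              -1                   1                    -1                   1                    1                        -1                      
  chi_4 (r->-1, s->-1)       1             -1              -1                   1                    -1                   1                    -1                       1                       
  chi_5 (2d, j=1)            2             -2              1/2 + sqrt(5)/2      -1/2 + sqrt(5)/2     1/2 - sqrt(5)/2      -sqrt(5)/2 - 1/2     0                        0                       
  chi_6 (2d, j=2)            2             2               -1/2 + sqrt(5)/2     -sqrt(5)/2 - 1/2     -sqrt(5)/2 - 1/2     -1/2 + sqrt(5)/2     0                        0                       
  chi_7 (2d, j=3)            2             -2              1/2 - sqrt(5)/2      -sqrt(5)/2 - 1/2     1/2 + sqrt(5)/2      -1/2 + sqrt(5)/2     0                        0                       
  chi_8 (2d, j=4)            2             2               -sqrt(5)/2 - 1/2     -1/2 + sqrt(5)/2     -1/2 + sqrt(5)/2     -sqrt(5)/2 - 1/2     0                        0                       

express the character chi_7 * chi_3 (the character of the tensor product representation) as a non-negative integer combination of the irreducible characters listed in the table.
chi_7 tensor chi_3 = chi_6 (all other irreducibles have multiplicity 0).

Why: The character of a tensor product is the pointwise product (chi_7 * chi_3)(C) = chi_7(C) * chi_3(C):
  {e}: (2)*(1), {r^5}: (-2)*(-1), {r^1, r^9}: (1/2 - sqrt(5)/2)*(-1), {r^2, r^8}: (-sqrt(5)/2 - 1/2)*(1), {r^3, r^7}: (1/2 + sqrt(5)/2)*(-1), {r^4, r^6}: (-1/2 + sqrt(5)/2)*(1), {s, sr^2, ...}: (0)*(1), {sr, sr^3, ...}: (0)*(-1)
so (chi_7 * chi_3) takes values
  {e} -> 2, {r^5} -> 2, {r^1, r^9} -> -1/2 + sqrt(5)/2, {r^2, r^8} -> -sqrt(5)/2 - 1/2, {r^3, r^7} -> -sqrt(5)/2 - 1/2, {r^4, r^6} -> -1/2 + sqrt(5)/2, {s, sr^2, ...} -> 0, {sr, sr^3, ...} -> 0.
Now take the inner product of this character with each irreducible chi from the table, <chi_7*chi_3, chi> = (1/20) sum_C |C| (chi_7*chi_3)(C) conj(chi(C)):
  <chi_7*chi_3, chi_1> = (1/20)[1*(2)*conj(1) + 1*(2)*conj(1) + 2*(-1/2 + sqrt(5)/2)*conj(1) + 2*(-sqrt(5)/2 - 1/2)*conj(1) + 2*(-sqrt(5)/2 - 1/2)*conj(1) + 2*(-1/2 + sqrt(5)/2)*conj(1) + 5*(0)*conj(1) + 5*(0)*conj(1)]
      = (1/20)[(2) + (2) + (-1 + sqrt(5)) + (-sqrt(5) - 1) + (-sqrt(5) - 1) + (-1 + sqrt(5)) + (0) + (0)] = 0/20 = 0
  <chi_7*chi_3, chi_2> = (1/20)[1*(2)*conj(1) + 1*(2)*conj(1) + 2*(-1/2 + sqrt(5)/2)*conj(1) + 2*(-sqrt(5)/2 - 1/2)*conj(1) + 2*(-sqrt(5)/2 - 1/2)*conj(1) + 2*(-1/2 + sqrt(5)/2)*conj(1) + 5*(0)*conj(-1) + 5*(0)*conj(-1)]
      = (1/20)[(2) + (2) + (-1 + sqrt(5)) + (-sqrt(5) - 1) + (-sqrt(5) - 1) + (-1 + sqrt(5)) + (0) + (0)] = 0/20 = 0
  <chi_7*chi_3, chi_3> = (1/20)[1*(2)*conj(1) + 1*(2)*conj(-1) + 2*(-1/2 + sqrt(5)/2)*conj(-1) + 2*(-sqrt(5)/2 - 1/2)*conj(1) + 2*(-sqrt(5)/2 - 1/2)*conj(-1) + 2*(-1/2 + sqrt(5)/2)*conj(1) + 5*(0)*conj(1) + 5*(0)*conj(-1)]
      = (1/20)[(2) + (-2) + (1 - sqrt(5)) + (-sqrt(5) - 1) + (1 + sqrt(5)) + (-1 + sqrt(5)) + (0) + (0)] = 0/20 = 0
  <chi_7*chi_3, chi_4> = (1/20)[1*(2)*conj(1) + 1*(2)*conj(-1) + 2*(-1/2 + sqrt(5)/2)*conj(-1) + 2*(-sqrt(5)/2 - 1/2)*conj(1) + 2*(-sqrt(5)/2 - 1/2)*conj(-1) + 2*(-1/2 + sqrt(5)/2)*conj(1) + 5*(0)*conj(-1) + 5*(0)*conj(1)]
      = (1/20)[(2) + (-2) + (1 - sqrt(5)) + (-sqrt(5) - 1) + (1 + sqrt(5)) + (-1 + sqrt(5)) + (0) + (0)] = 0/20 = 0
  <chi_7*chi_3, chi_5> = (1/20)[1*(2)*conj(2) + 1*(2)*conj(-2) + 2*(-1/2 + sqrt(5)/2)*conj(1/2 + sqrt(5)/2) + 2*(-sqrt(5)/2 - 1/2)*conj(-1/2 + sqrt(5)/2) + 2*(-sqrt(5)/2 - 1/2)*conj(1/2 - sqrt(5)/2) + 2*(-1/2 + sqrt(5)/2)*conj(-sqrt(5)/2 - 1/2) + 5*(0)*conj(0) + 5*(0)*conj(0)]
      = (1/20)[(4) + (-4) + (2) + (-2) + (2) + (-2) + (0) + (0)] = 0/20 = 0
  <chi_7*chi_3, chi_6> = (1/20)[1*(2)*conj(2) + 1*(2)*conj(2) + 2*(-1/2 + sqrt(5)/2)*conj(-1/2 + sqrt(5)/2) + 2*(-sqrt(5)/2 - 1/2)*conj(-sqrt(5)/2 - 1/2) + 2*(-sqrt(5)/2 - 1/2)*conj(-sqrt(5)/2 - 1/2) + 2*(-1/2 + sqrt(5)/2)*conj(-1/2 + sqrt(5)/2) + 5*(0)*conj(0) + 5*(0)*conj(0)]
      = (1/20)[(4) + (4) + (3 - sqrt(5)) + (sqrt(5) + 3) + (sqrt(5) + 3) + (3 - sqrt(5)) + (0) + (0)] = 20/20 = 1
  <chi_7*chi_3, chi_7> = (1/20)[1*(2)*conj(2) + 1*(2)*conj(-2) + 2*(-1/2 + sqrt(5)/2)*conj(1/2 - sqrt(5)/2) + 2*(-sqrt(5)/2 - 1/2)*conj(-sqrt(5)/2 - 1/2) + 2*(-sqrt(5)/2 - 1/2)*conj(1/2 + sqrt(5)/2) + 2*(-1/2 + sqrt(5)/2)*conj(-1/2 + sqrt(5)/2) + 5*(0)*conj(0) + 5*(0)*conj(0)]
      = (1/20)[(4) + (-4) + (-3 + sqrt(5)) + (sqrt(5) + 3) + (-3 - sqrt(5)) + (3 - sqrt(5)) + (0) + (0)] = 0/20 = 0
  <chi_7*chi_3, chi_8> = (1/20)[1*(2)*conj(2) + 1*(2)*conj(2) + 2*(-1/2 + sqrt(5)/2)*conj(-sqrt(5)/2 - 1/2) + 2*(-sqrt(5)/2 - 1/2)*conj(-1/2 + sqrt(5)/2) + 2*(-sqrt(5)/2 - 1/2)*conj(-1/2 + sqrt(5)/2) + 2*(-1/2 + sqrt(5)/2)*conj(-sqrt(5)/2 - 1/2) + 5*(0)*conj(0) + 5*(0)*conj(0)]
      = (1/20)[(4) + (4) + (-2) + (-2) + (-2) + (-2) + (0) + (0)] = 0/20 = 0
Hence the multiplicities are chi_6: 1. Dimension check: dim(chi_7)*dim(chi_3) = 2*1 = 2 and sum (mult * dim) = 1*2 = 2.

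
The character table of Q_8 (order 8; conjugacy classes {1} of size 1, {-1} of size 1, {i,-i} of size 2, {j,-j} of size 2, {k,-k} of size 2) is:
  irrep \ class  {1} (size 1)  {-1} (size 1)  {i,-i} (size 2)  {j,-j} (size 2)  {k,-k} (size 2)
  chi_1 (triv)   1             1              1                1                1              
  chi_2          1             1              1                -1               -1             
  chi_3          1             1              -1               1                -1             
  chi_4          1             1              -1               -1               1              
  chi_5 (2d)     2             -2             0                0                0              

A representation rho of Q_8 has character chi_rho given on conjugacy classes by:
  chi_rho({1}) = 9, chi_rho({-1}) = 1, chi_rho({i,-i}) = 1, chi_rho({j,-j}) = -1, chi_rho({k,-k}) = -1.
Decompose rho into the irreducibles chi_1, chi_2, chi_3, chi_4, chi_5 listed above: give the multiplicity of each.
Multiplicities: chi_1: 1, chi_2: 2, chi_3: 1, chi_4: 1, chi_5: 2.

Solution. Use <chi_rho, chi> = (1/|G|) sum_C |C| * chi_rho(C) * conj(chi(C)) with |G| = 8 for each irreducible chi in the table:
  <chi_rho, chi_1> = (1/8)[1*(9)*conj(1) + 1*(1)*conj(1) + 2*(1)*conj(1) + 2*(-1)*conj(1) + 2*(-1)*conj(1)]
      = (1/8)[(9) + (1) + (2) + (-2) + (-2)] = 8/8 = 1
  <chi_rho, chi_2> = (1/8)[1*(9)*conj(1) + 1*(1)*conj(1) + 2*(1)*conj(1) + 2*(-1)*conj(-1) + 2*(-1)*conj(-1)]
      = (1/8)[(9) + (1) + (2) + (2) + (2)] = 16/8 = 2
  <chi_rho, chi_3> = (1/8)[1*(9)*conj(1) + 1*(1)*conj(1) + 2*(1)*conj(-1) + 2*(-1)*conj(1) + 2*(-1)*conj(-1)]
      = (1/8)[(9) + (1) + (-2) + (-2) + (2)] = 8/8 = 1
  <chi_rho, chi_4> = (1/8)[1*(9)*conj(1) + 1*(1)*conj(1) + 2*(1)*conj(-1) + 2*(-1)*conj(-1) + 2*(-1)*conj(1)]
      = (1/8)[(9) + (1) + (-2) + (2) + (-2)] = 8/8 = 1
  <chi_rho, chi_5> = (1/8)[1*(9)*conj(2) + 1*(1)*conj(-2) + 2*(1)*conj(0) + 2*(-1)*conj(0) + 2*(-1)*conj(0)]
      = (1/8)[(18) + (-2) + (0) + (0) + (0)] = 16/8 = 2
Dimension check: dim(rho) = sum (mult * dim) = 1*1 + 2*1 + 1*1 + 1*1 + 2*2 = 9 = chi_rho(e) = 9.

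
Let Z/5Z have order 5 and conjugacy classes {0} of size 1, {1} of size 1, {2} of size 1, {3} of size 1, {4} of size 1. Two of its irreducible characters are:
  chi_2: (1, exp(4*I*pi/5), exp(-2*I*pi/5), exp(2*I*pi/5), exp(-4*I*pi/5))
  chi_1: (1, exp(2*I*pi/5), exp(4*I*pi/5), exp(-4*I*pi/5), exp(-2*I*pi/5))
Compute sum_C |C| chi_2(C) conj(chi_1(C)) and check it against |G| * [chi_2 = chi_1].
Sum = 0; so <chi_2, chi_1> = 0 (distinct irreducibles are orthogonal).

Explanation: Compute term by term over conjugacy classes (|C| * chi_2(C) * conj(chi_1(C))):
  1*(1)*conj(1) + 1*(exp(4*I*pi/5))*conj(exp(2*I*pi/5)) + 1*(exp(-2*I*pi/5))*conj(exp(4*I*pi/5)) + 1*(exp(2*I*pi/5))*conj(exp(-4*I*pi/5)) + 1*(exp(-4*I*pi/5))*conj(exp(-2*I*pi/5))
  = (1) + (exp(2*I*pi/5)) + (exp(4*I*pi/5)) + (exp(-4*I*pi/5)) + (exp(-2*I*pi/5))
  = 0.
(Exp terms are combined using exp(i*s)*conj(exp(i*t)) = exp(i*(s-t)), and sums of them are collapsed using the identity that for every m > 1 the m distinct m-th roots of unity sum to 0, e.g. 1 + exp(2*I*pi/3) + exp(-2*I*pi/3) = 0.)
Dividing by |G| = 5 gives 0/5 = 0, matching the row-orthogonality relation <chi_2, chi_1> = [chi_2 = chi_1].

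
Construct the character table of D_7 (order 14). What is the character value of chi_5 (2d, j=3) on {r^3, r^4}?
Conjugacy classes: {e} of size 1, {r^1, r^6} of size 2, {r^2, r^5} of size 2, {r^3, r^4} of size 2, {s, sr, ..., sr^6} of size 7.
Character table:
  irrep \ class              {e} (size 1)  {r^1, r^6} (size 2)  {r^2, r^5} (size 2)  {r^3, r^4} (size 2)  {s, sr, ..., sr^6} (size 7)
  chi_1 (triv)               1             1                    1                    1                    1                          
  chi_2 (sign: r->1, s->-1)  1             1                    1                    1                    -1                         
  chi_3 (2d, j=1)            2             2*cos(2*pi/7)        -2*cos(3*pi/7)       -2*cos(pi/7)         0                          
  chi_4 (2d, j=2)            2             -2*cos(3*pi/7)       -2*cos(pi/7)         2*cos(2*pi/7)        0                          
  chi_5 (2d, j=3)            2             -2*cos(pi/7)         2*cos(2*pi/7)        -2*cos(3*pi/7)       0                          

Spot check: chi_5 (2d, j=3) on {r^3, r^4} = -2*cos(3*pi/7).

Justification: D_7 has order 2*7 = 14 with 5 conjugacy classes, hence 5 irreducibles. Sum of squared dims 1 + 1 + 4 + 4 + 4 = 14 = |G|. Linear characters come from the abelianisation; the 2-dimensional irreps have character r^k -> 2*cos(2*pi*j*k/7), reflections -> 0.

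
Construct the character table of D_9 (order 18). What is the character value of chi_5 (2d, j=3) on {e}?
Conjugacy classes: {e} of size 1, {r^1, r^8} of size 2, {r^2, r^7} of size 2, {r^3, r^6} of size 2, {r^4, r^5} of size 2, {s, sr, ..., sr^8} of size 9.
Character table:
  irrep \ class              {e} (size 1)  {r^1, r^8} (size 2)  {r^2, r^7} (size 2)  {r^3, r^6} (size 2)  {r^4, r^5} (size 2)  {s, sr, ..., sr^8} (size 9)
  chi_1 (triv)               1             1                    1                    1                    1                    1                          
  chi_2 (sign: r->1, s->-1)  1             1                    1                    1                    1                    -1                         
  chi_3 (2d, j=1)            2             2*cos(2*pi/9)        2*cos(4*pi/9)        -1                   -2*cos(pi/9)         0                          
  chi_4 (2d, j=2)            2             2*cos(4*pi/9)        -2*cos(pi/9)         -1                   2*cos(2*pi/9)        0                          
  chi_5 (2d, j=3)            2             -1                   -1                   2                    -1                   0                          
  chi_6 (2d, j=4)            2             -2*cos(pi/9)         2*cos(2*pi/9)        -1                   2*cos(4*pi/9)        0                          

Spot check: chi_5 (2d, j=3) on {e} = 2.

Solution. D_9 has order 2*9 = 18 with 6 conjugacy classes, hence 6 irreducibles. Sum of squared dims 1 + 1 + 4 + 4 + 4 + 4 = 18 = |G|. Linear characters come from the abelianisation; the 2-dimensional irreps have character r^k -> 2*cos(2*pi*j*k/9), reflections -> 0.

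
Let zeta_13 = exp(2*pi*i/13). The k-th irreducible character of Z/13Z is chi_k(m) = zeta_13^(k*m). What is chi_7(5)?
chi_7(5) = zeta_13^35 = exp(-8*I*pi/13)

Reasoning: chi_7(5) = zeta_13^(7*5) = zeta_13^35. Since zeta_13^13 = 1, this equals zeta_13^9 = exp(2*pi*i*9/13) = exp(-8*I*pi/13).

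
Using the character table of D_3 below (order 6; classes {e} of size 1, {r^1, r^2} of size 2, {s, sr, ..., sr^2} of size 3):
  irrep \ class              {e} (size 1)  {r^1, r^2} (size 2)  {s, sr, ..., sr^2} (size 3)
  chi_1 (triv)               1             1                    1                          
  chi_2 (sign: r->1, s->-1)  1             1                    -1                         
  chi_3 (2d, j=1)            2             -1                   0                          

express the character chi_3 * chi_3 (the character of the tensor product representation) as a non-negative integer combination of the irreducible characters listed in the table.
chi_3 tensor chi_3 = chi_1 + chi_2 + chi_3 (all other irreducibles have multiplicity 0).

Explanation: The character of a tensor product is the pointwise product (chi_3 * chi_3)(C) = chi_3(C) * chi_3(C):
  {e}: (2)*(2), {r^1, r^2}: (-1)*(-1), {s, sr, ..., sr^2}: (0)*(0)
so (chi_3 * chi_3) takes values
  {e} -> 4, {r^1, r^2} -> 1, {s, sr, ..., sr^2} -> 0.
Now take the inner product of this character with each irreducible chi from the table, <chi_3*chi_3, chi> = (1/6) sum_C |C| (chi_3*chi_3)(C) conj(chi(C)):
  <chi_3*chi_3, chi_1> = (1/6)[1*(4)*conj(1) + 2*(1)*conj(1) + 3*(0)*conj(1)]
      = (1/6)[(4) + (2) + (0)] = 6/6 = 1
  <chi_3*chi_3, chi_2> = (1/6)[1*(4)*conj(1) + 2*(1)*conj(1) + 3*(0)*conj(-1)]
      = (1/6)[(4) + (2) + (0)] = 6/6 = 1
  <chi_3*chi_3, chi_3> = (1/6)[1*(4)*conj(2) + 2*(1)*conj(-1) + 3*(0)*conj(0)]
      = (1/6)[(8) + (-2) + (0)] = 6/6 = 1
Hence the multiplicities are chi_1: 1, chi_2: 1, chi_3: 1. Dimension check: dim(chi_3)*dim(chi_3) = 2*2 = 4 and sum (mult * dim) = 1*1 + 1*1 + 1*2 = 4.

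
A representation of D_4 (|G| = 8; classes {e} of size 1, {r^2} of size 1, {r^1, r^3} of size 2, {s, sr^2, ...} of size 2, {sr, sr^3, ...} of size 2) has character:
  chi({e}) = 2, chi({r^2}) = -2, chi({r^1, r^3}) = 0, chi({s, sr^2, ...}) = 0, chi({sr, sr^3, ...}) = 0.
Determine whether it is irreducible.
Irreducible: <chi, chi> = 1.

Details: <chi, chi> = (1/|G|) sum_C |C| * |chi(C)|^2 = (1/8)[1*|2|^2 + 1*|-2|^2 + 2*|0|^2 + 2*|0|^2 + 2*|0|^2]
  = (1/8)[(4) + (4) + (0) + (0) + (0)] = 8/8 = 1.
A character is irreducible iff <chi, chi> = 1, so this representation is irreducible.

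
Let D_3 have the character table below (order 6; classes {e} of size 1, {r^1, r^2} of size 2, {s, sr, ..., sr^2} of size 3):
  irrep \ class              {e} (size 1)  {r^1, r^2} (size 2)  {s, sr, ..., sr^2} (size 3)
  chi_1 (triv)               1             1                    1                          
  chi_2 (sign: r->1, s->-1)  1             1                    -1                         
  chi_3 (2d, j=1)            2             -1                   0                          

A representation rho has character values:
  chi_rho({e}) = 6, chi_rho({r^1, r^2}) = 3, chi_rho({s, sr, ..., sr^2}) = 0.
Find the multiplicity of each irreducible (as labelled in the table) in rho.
Multiplicities: chi_1: 2, chi_2: 2, chi_3: 1.

Explanation: Use <chi_rho, chi> = (1/|G|) sum_C |C| * chi_rho(C) * conj(chi(C)) with |G| = 6 for each irreducible chi in the table:
  <chi_rho, chi_1> = (1/6)[1*(6)*conj(1) + 2*(3)*conj(1) + 3*(0)*conj(1)]
      = (1/6)[(6) + (6) + (0)] = 12/6 = 2
  <chi_rho, chi_2> = (1/6)[1*(6)*conj(1) + 2*(3)*conj(1) + 3*(0)*conj(-1)]
      = (1/6)[(6) + (6) + (0)] = 12/6 = 2
  <chi_rho, chi_3> = (1/6)[1*(6)*conj(2) + 2*(3)*conj(-1) + 3*(0)*conj(0)]
      = (1/6)[(12) + (-6) + (0)] = 6/6 = 1
Dimension check: dim(rho) = sum (mult * dim) = 2*1 + 2*1 + 1*2 = 6 = chi_rho(e) = 6.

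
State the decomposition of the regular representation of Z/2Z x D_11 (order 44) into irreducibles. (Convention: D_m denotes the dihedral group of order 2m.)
Each irreducible V_i of dimension d_i appears with multiplicity d_i, i.e. rho_reg = (direct sum over all irreducibles V_i) d_i V_i. The irreducible dimensions for Z/2Z x D_11 are 1, 1, 1, 1, 2, 2, 2, 2, 2, 2, 2, 2, 2, 2: 4 irreducibles of dimension 1, each with multiplicity 1; 10 irreducibles of dimension 2, each with multiplicity 2. Total dimension 4*1*1 + 10*2*2 = 44 = |G|.

Proof sketch: General theorem: in the regular representation of a finite group G, each irreducible appears with multiplicity equal to its dimension. Check: dim(rho_reg) = sum d_i^2 = 1 + 1 + 1 + 1 + 4 + 4 + 4 + 4 + 4 + 4 + 4 + 4 + 4 + 4 = 44 = |G|.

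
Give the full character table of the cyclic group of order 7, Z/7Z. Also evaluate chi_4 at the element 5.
Character table of Z/7Z (irreps indexed chi_0,...,chi_6 with chi_k(m) = zeta_7^(k*m), zeta_7 = exp(2*pi*i/7)):
  irrep \ class  {0} (size 1)  {1} (size 1)    {2} (size 1)    {3} (size 1)    {4} (size 1)    {5} (size 1)    {6} (size 1)  
  chi_0          1             1               1               1               1               1               1             
  chi_1          1             exp(2*I*pi/7)   exp(4*I*pi/7)   exp(6*I*pi/7)   exp(-6*I*pi/7)  exp(-4*I*pi/7)  exp(-2*I*pi/7)
  chi_2          1             exp(4*I*pi/7)   exp(-6*I*pi/7)  exp(-2*I*pi/7)  exp(2*I*pi/7)   exp(6*I*pi/7)   exp(-4*I*pi/7)
  chi_3          1             exp(6*I*pi/7)   exp(-2*I*pi/7)  exp(4*I*pi/7)   exp(-4*I*pi/7)  exp(2*I*pi/7)   exp(-6*I*pi/7)
  chi_4          1             exp(-6*I*pi/7)  exp(2*I*pi/7)   exp(-4*I*pi/7)  exp(4*I*pi/7)   exp(-2*I*pi/7)  exp(6*I*pi/7) 
  chi_5          1             exp(-4*I*pi/7)  exp(6*I*pi/7)   exp(2*I*pi/7)   exp(-2*I*pi/7)  exp(-6*I*pi/7)  exp(4*I*pi/7) 
  chi_6          1             exp(-2*I*pi/7)  exp(-4*I*pi/7)  exp(-6*I*pi/7)  exp(6*I*pi/7)   exp(4*I*pi/7)   exp(2*I*pi/7) 

Spot check: chi_4(5) = zeta_7^(4*5) = zeta_7^20 = exp(-2*I*pi/7).

Justification: Z/7Z is abelian, so all 7 irreducible complex representations are 1-dimensional. They are given by chi_k(m) = zeta_7^(k*m) for k = 0,...,6. Row orthogonality: sum_m chi_k(m) conj(chi_l(m)) = 7 * [k = l].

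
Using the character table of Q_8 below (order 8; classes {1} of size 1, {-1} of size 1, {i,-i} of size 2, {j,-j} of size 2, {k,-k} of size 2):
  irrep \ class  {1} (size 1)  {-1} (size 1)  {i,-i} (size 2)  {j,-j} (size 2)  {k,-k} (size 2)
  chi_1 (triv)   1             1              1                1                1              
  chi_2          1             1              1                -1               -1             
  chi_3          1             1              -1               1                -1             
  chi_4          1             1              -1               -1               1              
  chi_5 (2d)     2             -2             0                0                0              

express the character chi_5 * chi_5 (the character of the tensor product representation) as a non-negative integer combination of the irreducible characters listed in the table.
chi_5 tensor chi_5 = chi_1 + chi_2 + chi_3 + chi_4 (all other irreducibles have multiplicity 0).

Why: The character of a tensor product is the pointwise product (chi_5 * chi_5)(C) = chi_5(C) * chi_5(C):
  {1}: (2)*(2), {-1}: (-2)*(-2), {i,-i}: (0)*(0), {j,-j}: (0)*(0), {k,-k}: (0)*(0)
so (chi_5 * chi_5) takes values
  {1} -> 4, {-1} -> 4, {i,-i} -> 0, {j,-j} -> 0, {k,-k} -> 0.
Now take the inner product of this character with each irreducible chi from the table, <chi_5*chi_5, chi> = (1/8) sum_C |C| (chi_5*chi_5)(C) conj(chi(C)):
  <chi_5*chi_5, chi_1> = (1/8)[1*(4)*conj(1) + 1*(4)*conj(1) + 2*(0)*conj(1) + 2*(0)*conj(1) + 2*(0)*conj(1)]
      = (1/8)[(4) + (4) + (0) + (0) + (0)] = 8/8 = 1
  <chi_5*chi_5, chi_2> = (1/8)[1*(4)*conj(1) + 1*(4)*conj(1) + 2*(0)*conj(1) + 2*(0)*conj(-1) + 2*(0)*conj(-1)]
      = (1/8)[(4) + (4) + (0) + (0) + (0)] = 8/8 = 1
  <chi_5*chi_5, chi_3> = (1/8)[1*(4)*conj(1) + 1*(4)*conj(1) + 2*(0)*conj(-1) + 2*(0)*conj(1) + 2*(0)*conj(-1)]
      = (1/8)[(4) + (4) + (0) + (0) + (0)] = 8/8 = 1
  <chi_5*chi_5, chi_4> = (1/8)[1*(4)*conj(1) + 1*(4)*conj(1) + 2*(0)*conj(-1) + 2*(0)*conj(-1) + 2*(0)*conj(1)]
      = (1/8)[(4) + (4) + (0) + (0) + (0)] = 8/8 = 1
  <chi_5*chi_5, chi_5> = (1/8)[1*(4)*conj(2) + 1*(4)*conj(-2) + 2*(0)*conj(0) + 2*(0)*conj(0) + 2*(0)*conj(0)]
      = (1/8)[(8) + (-8) + (0) + (0) + (0)] = 0/8 = 0
Hence the multiplicities are chi_1: 1, chi_2: 1, chi_3: 1, chi_4: 1. Dimension check: dim(chi_5)*dim(chi_5) = 2*2 = 4 and sum (mult * dim) = 1*1 + 1*1 + 1*1 + 1*1 = 4.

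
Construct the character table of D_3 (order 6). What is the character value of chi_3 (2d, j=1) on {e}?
Conjugacy classes: {e} of size 1, {r^1, r^2} of size 2, {s, sr, ..., sr^2} of size 3.
Character table:
  irrep \ class              {e} (size 1)  {r^1, r^2} (size 2)  {s, sr, ..., sr^2} (size 3)
  chi_1 (triv)               1             1                    1                          
  chi_2 (sign: r->1, s->-1)  1             1                    -1                         
  chi_3 (2d, j=1)            2             -1                   0                          

Spot check: chi_3 (2d, j=1) on {e} = 2.

Derivation: D_3 has order 2*3 = 6 with 3 conjugacy classes, hence 3 irreducibles. Sum of squared dims 1 + 1 + 4 = 6 = |G|. Linear characters come from the abelianisation; the 2-dimensional irreps have character r^k -> 2*cos(2*pi*j*k/3), reflections -> 0.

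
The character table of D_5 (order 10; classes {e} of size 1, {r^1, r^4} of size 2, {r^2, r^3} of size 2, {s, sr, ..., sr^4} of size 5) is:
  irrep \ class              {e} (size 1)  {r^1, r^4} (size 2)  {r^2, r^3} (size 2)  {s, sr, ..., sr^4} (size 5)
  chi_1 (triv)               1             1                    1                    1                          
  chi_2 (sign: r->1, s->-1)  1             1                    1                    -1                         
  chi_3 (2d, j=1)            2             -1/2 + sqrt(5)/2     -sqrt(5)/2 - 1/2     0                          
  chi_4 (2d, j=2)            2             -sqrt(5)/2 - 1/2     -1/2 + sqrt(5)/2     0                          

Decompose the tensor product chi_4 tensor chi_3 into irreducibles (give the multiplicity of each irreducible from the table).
chi_4 tensor chi_3 = chi_3 + chi_4 (all other irreducibles have multiplicity 0).

Argument: The character of a tensor product is the pointwise product (chi_4 * chi_3)(C) = chi_4(C) * chi_3(C):
  {e}: (2)*(2), {r^1, r^4}: (-sqrt(5)/2 - 1/2)*(-1/2 + sqrt(5)/2), {r^2, r^3}: (-1/2 + sqrt(5)/2)*(-sqrt(5)/2 - 1/2), {s, sr, ..., sr^4}: (0)*(0)
so (chi_4 * chi_3) takes values
  {e} -> 4, {r^1, r^4} -> -1, {r^2, r^3} -> -1, {s, sr, ..., sr^4} -> 0.
Now take the inner product of this character with each irreducible chi from the table, <chi_4*chi_3, chi> = (1/10) sum_C |C| (chi_4*chi_3)(C) conj(chi(C)):
  <chi_4*chi_3, chi_1> = (1/10)[1*(4)*conj(1) + 2*(-1)*conj(1) + 2*(-1)*conj(1) + 5*(0)*conj(1)]
      = (1/10)[(4) + (-2) + (-2) + (0)] = 0/10 = 0
  <chi_4*chi_3, chi_2> = (1/10)[1*(4)*conj(1) + 2*(-1)*conj(1) + 2*(-1)*conj(1) + 5*(0)*conj(-1)]
      = (1/10)[(4) + (-2) + (-2) + (0)] = 0/10 = 0
  <chi_4*chi_3, chi_3> = (1/10)[1*(4)*conj(2) + 2*(-1)*conj(-1/2 + sqrt(5)/2) + 2*(-1)*conj(-sqrt(5)/2 - 1/2) + 5*(0)*conj(0)]
      = (1/10)[(8) + (1 - sqrt(5)) + (1 + sqrt(5)) + (0)] = 10/10 = 1
  <chi_4*chi_3, chi_4> = (1/10)[1*(4)*conj(2) + 2*(-1)*conj(-sqrt(5)/2 - 1/2) + 2*(-1)*conj(-1/2 + sqrt(5)/2) + 5*(0)*conj(0)]
      = (1/10)[(8) + (1 + sqrt(5)) + (1 - sqrt(5)) + (0)] = 10/10 = 1
Hence the multiplicities are chi_3: 1, chi_4: 1. Dimension check: dim(chi_4)*dim(chi_3) = 2*2 = 4 and sum (mult * dim) = 1*2 + 1*2 = 4.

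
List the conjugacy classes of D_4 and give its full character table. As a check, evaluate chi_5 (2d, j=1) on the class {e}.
Conjugacy classes: {e} of size 1, {r^2} of size 1, {r^1, r^3} of size 2, {s, sr^2, ...} of size 2, {sr, sr^3, ...} of size 2.
Character table:
  irrep \ class              {e} (size 1)  {r^2} (size 1)  {r^1, r^3} (size 2)  {s, sr^2, ...} (size 2)  {sr, sr^3, ...} (size 2)
  chi_1 (triv)               1             1               1                    1                        1                       
  chi_2 (sign: r->1, s->-1)  1             1               1                    -1                       -1                      
  chi_3 (r->-1, s->1)        1             1               -1                   1                        -1                      
  chi_4 (r->-1, s->-1)       1             1               -1                   -1                       1                       
  chi_5 (2d, j=1)            2             -2              0                    0                        0                       

Spot check: chi_5 (2d, j=1) on {e} = 2.

Argument: D_4 has order 2*4 = 8 with 5 conjugacy classes, hence 5 irreducibles. Sum of squared dims 1 + 1 + 1 + 1 + 4 = 8 = |G|. Linear characters come from the abelianisation; the 2-dimensional irreps have character r^k -> 2*cos(2*pi*j*k/4), reflections -> 0.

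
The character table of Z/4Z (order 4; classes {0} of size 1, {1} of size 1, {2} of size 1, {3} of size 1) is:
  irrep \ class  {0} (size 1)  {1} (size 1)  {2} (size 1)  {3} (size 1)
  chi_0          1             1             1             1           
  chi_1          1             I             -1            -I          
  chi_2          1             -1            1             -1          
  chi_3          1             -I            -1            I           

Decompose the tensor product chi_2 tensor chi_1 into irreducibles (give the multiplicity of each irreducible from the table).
chi_2 tensor chi_1 = chi_3 (all other irreducibles have multiplicity 0).

Why: The character of a tensor product is the pointwise product (chi_2 * chi_1)(C) = chi_2(C) * chi_1(C):
  {0}: (1)*(1), {1}: (-1)*(I), {2}: (1)*(-1), {3}: (-1)*(-I)
so (chi_2 * chi_1) takes values
  {0} -> 1, {1} -> -I, {2} -> -1, {3} -> I.
Now take the inner product of this character with each irreducible chi from the table, <chi_2*chi_1, chi> = (1/4) sum_C |C| (chi_2*chi_1)(C) conj(chi(C)):
  <chi_2*chi_1, chi_0> = (1/4)[1*(1)*conj(1) + 1*(-I)*conj(1) + 1*(-1)*conj(1) + 1*(I)*conj(1)]
      = (1/4)[(1) + (-I) + (-1) + (I)] = 0/4 = 0
  <chi_2*chi_1, chi_1> = (1/4)[1*(1)*conj(1) + 1*(-I)*conj(I) + 1*(-1)*conj(-1) + 1*(I)*conj(-I)]
      = (1/4)[(1) + (-1) + (1) + (-1)] = 0/4 = 0
  <chi_2*chi_1, chi_2> = (1/4)[1*(1)*conj(1) + 1*(-I)*conj(-1) + 1*(-1)*conj(1) + 1*(I)*conj(-1)]
      = (1/4)[(1) + (I) + (-1) + (-I)] = 0/4 = 0
  <chi_2*chi_1, chi_3> = (1/4)[1*(1)*conj(1) + 1*(-I)*conj(-I) + 1*(-1)*conj(-1) + 1*(I)*conj(I)]
      = (1/4)[(1) + (1) + (1) + (1)] = 4/4 = 1
(Exp terms are combined using exp(i*s)*conj(exp(i*t)) = exp(i*(s-t)), and sums of them are collapsed using the identity that for every m > 1 the m distinct m-th roots of unity sum to 0, e.g. 1 + exp(2*I*pi/3) + exp(-2*I*pi/3) = 0.)
Hence the multiplicities are chi_3: 1. Dimension check: dim(chi_2)*dim(chi_1) = 1*1 = 1 and sum (mult * dim) = 1*1 = 1.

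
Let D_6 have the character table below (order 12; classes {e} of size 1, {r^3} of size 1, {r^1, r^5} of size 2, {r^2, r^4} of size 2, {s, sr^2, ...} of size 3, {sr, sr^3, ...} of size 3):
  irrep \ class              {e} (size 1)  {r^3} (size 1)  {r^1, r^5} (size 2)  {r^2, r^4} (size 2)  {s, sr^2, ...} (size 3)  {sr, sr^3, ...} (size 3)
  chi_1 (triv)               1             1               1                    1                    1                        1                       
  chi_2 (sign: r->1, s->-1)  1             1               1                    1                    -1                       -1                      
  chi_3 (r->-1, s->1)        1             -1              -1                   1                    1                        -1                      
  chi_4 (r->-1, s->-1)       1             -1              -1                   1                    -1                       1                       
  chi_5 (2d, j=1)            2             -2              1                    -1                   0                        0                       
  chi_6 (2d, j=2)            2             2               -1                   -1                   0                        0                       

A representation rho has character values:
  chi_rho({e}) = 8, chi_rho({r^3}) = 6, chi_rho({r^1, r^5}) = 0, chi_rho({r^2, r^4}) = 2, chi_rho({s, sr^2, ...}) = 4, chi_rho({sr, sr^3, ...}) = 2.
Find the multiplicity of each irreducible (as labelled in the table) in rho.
Multiplicities: chi_1: 3, chi_2: 0, chi_3: 1, chi_4: 0, chi_5: 0, chi_6: 2.

Why: Use <chi_rho, chi> = (1/|G|) sum_C |C| * chi_rho(C) * conj(chi(C)) with |G| = 12 for each irreducible chi in the table:
  <chi_rho, chi_1> = (1/12)[1*(8)*conj(1) + 1*(6)*conj(1) + 2*(0)*conj(1) + 2*(2)*conj(1) + 3*(4)*conj(1) + 3*(2)*conj(1)]
      = (1/12)[(8) + (6) + (0) + (4) + (12) + (6)] = 36/12 = 3
  <chi_rho, chi_2> = (1/12)[1*(8)*conj(1) + 1*(6)*conj(1) + 2*(0)*conj(1) + 2*(2)*conj(1) + 3*(4)*conj(-1) + 3*(2)*conj(-1)]
      = (1/12)[(8) + (6) + (0) + (4) + (-12) + (-6)] = 0/12 = 0
  <chi_rho, chi_3> = (1/12)[1*(8)*conj(1) + 1*(6)*conj(-1) + 2*(0)*conj(-1) + 2*(2)*conj(1) + 3*(4)*conj(1) + 3*(2)*conj(-1)]
      = (1/12)[(8) + (-6) + (0) + (4) + (12) + (-6)] = 12/12 = 1
  <chi_rho, chi_4> = (1/12)[1*(8)*conj(1) + 1*(6)*conj(-1) + 2*(0)*conj(-1) + 2*(2)*conj(1) + 3*(4)*conj(-1) + 3*(2)*conj(1)]
      = (1/12)[(8) + (-6) + (0) + (4) + (-12) + (6)] = 0/12 = 0
  <chi_rho, chi_5> = (1/12)[1*(8)*conj(2) + 1*(6)*conj(-2) + 2*(0)*conj(1) + 2*(2)*conj(-1) + 3*(4)*conj(0) + 3*(2)*conj(0)]
      = (1/12)[(16) + (-12) + (0) + (-4) + (0) + (0)] = 0/12 = 0
  <chi_rho, chi_6> = (1/12)[1*(8)*conj(2) + 1*(6)*conj(2) + 2*(0)*conj(-1) + 2*(2)*conj(-1) + 3*(4)*conj(0) + 3*(2)*conj(0)]
      = (1/12)[(16) + (12) + (0) + (-4) + (0) + (0)] = 24/12 = 2
Dimension check: dim(rho) = sum (mult * dim) = 3*1 + 0*1 + 1*1 + 0*1 + 0*2 + 2*2 = 8 = chi_rho(e) = 8.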